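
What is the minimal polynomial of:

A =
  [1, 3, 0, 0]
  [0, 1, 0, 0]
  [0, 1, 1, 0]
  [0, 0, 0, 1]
x^2 - 2*x + 1

The characteristic polynomial is χ_A(x) = (x - 1)^4, so the eigenvalues are known. The minimal polynomial is
  m_A(x) = Π_λ (x − λ)^{k_λ}
where k_λ is the size of the *largest* Jordan block for λ (equivalently, the smallest k with (A − λI)^k v = 0 for every generalised eigenvector v of λ).

  λ = 1: largest Jordan block has size 2, contributing (x − 1)^2

So m_A(x) = (x - 1)^2 = x^2 - 2*x + 1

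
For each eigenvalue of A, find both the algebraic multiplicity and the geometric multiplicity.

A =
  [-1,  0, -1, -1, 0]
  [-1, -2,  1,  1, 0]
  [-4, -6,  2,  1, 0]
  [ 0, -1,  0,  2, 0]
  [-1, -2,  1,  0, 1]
λ = -2: alg = 1, geom = 1; λ = 1: alg = 4, geom = 2

Step 1 — factor the characteristic polynomial to read off the algebraic multiplicities:
  χ_A(x) = (x - 1)^4*(x + 2)

Step 2 — compute geometric multiplicities via the rank-nullity identity g(λ) = n − rank(A − λI):
  rank(A − (-2)·I) = 4, so dim ker(A − (-2)·I) = n − 4 = 1
  rank(A − (1)·I) = 3, so dim ker(A − (1)·I) = n − 3 = 2

Summary:
  λ = -2: algebraic multiplicity = 1, geometric multiplicity = 1
  λ = 1: algebraic multiplicity = 4, geometric multiplicity = 2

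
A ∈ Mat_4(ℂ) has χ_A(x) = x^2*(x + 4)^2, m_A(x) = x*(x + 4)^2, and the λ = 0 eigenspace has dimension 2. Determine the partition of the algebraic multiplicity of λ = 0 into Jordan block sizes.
Block sizes for λ = 0: [1, 1]

Step 1 — from the characteristic polynomial, algebraic multiplicity of λ = 0 is 2. From dim ker(A − (0)·I) = 2, there are exactly 2 Jordan blocks for λ = 0.
Step 2 — from the minimal polynomial, the factor (x − 0) tells us the largest block for λ = 0 has size 1.
Step 3 — with total size 2, 2 blocks, and largest block 1, the block sizes (in nonincreasing order) are [1, 1].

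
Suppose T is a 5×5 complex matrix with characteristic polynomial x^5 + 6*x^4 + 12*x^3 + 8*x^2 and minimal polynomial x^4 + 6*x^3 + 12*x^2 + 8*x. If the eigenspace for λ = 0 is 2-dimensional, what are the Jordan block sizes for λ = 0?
Block sizes for λ = 0: [1, 1]

Step 1 — from the characteristic polynomial, algebraic multiplicity of λ = 0 is 2. From dim ker(T − (0)·I) = 2, there are exactly 2 Jordan blocks for λ = 0.
Step 2 — from the minimal polynomial, the factor (x − 0) tells us the largest block for λ = 0 has size 1.
Step 3 — with total size 2, 2 blocks, and largest block 1, the block sizes (in nonincreasing order) are [1, 1].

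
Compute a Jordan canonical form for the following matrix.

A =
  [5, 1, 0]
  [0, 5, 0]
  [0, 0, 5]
J_2(5) ⊕ J_1(5)

The characteristic polynomial is
  det(x·I − A) = x^3 - 15*x^2 + 75*x - 125 = (x - 5)^3

Eigenvalues and multiplicities (the geometric multiplicity of λ is n − rank(A − λI), which equals the number of Jordan blocks for λ):
  λ = 5: algebraic multiplicity = 3, geometric multiplicity = 2

Determining the block sizes for each eigenvalue:
  λ = 5: 2 blocks summing to 3 forces exactly one block of size 2 and the rest size 1 → block sizes [2, 1]

Assembling the blocks gives a Jordan form
J =
  [5, 1, 0]
  [0, 5, 0]
  [0, 0, 5]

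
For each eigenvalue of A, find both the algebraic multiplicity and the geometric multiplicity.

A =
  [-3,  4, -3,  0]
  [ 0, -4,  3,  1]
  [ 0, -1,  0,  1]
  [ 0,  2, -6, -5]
λ = -3: alg = 4, geom = 2

Step 1 — factor the characteristic polynomial to read off the algebraic multiplicities:
  χ_A(x) = (x + 3)^4

Step 2 — compute geometric multiplicities via the rank-nullity identity g(λ) = n − rank(A − λI):
  rank(A − (-3)·I) = 2, so dim ker(A − (-3)·I) = n − 2 = 2

Summary:
  λ = -3: algebraic multiplicity = 4, geometric multiplicity = 2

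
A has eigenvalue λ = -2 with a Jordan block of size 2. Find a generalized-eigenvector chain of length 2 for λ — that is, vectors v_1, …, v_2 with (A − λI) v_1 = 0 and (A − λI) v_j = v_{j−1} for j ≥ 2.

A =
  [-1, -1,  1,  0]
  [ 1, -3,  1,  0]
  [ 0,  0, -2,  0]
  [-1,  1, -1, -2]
A Jordan chain for λ = -2 of length 2:
v_1 = (1, 1, 0, -1)ᵀ
v_2 = (1, 0, 0, 0)ᵀ

Let N = A − (-2)·I. We want v_2 with N^2 v_2 = 0 but N^1 v_2 ≠ 0; then v_{j-1} := N · v_j for j = 2, …, 2.

Pick v_2 = (1, 0, 0, 0)ᵀ.
Then v_1 = N · v_2 = (1, 1, 0, -1)ᵀ.

Sanity check: (A − (-2)·I) v_1 = (0, 0, 0, 0)ᵀ = 0. ✓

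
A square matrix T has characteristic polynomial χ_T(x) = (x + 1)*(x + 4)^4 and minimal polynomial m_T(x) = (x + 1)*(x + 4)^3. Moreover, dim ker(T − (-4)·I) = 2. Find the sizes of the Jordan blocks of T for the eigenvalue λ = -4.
Block sizes for λ = -4: [3, 1]

Step 1 — from the characteristic polynomial, algebraic multiplicity of λ = -4 is 4. From dim ker(T − (-4)·I) = 2, there are exactly 2 Jordan blocks for λ = -4.
Step 2 — from the minimal polynomial, the factor (x + 4)^3 tells us the largest block for λ = -4 has size 3.
Step 3 — with total size 4, 2 blocks, and largest block 3, the block sizes (in nonincreasing order) are [3, 1].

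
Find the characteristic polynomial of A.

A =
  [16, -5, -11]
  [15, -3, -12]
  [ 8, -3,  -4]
x^3 - 9*x^2 + 27*x - 27

Expanding det(x·I − A) (e.g. by cofactor expansion or by noting that A is similar to its Jordan form J, which has the same characteristic polynomial as A) gives
  χ_A(x) = x^3 - 9*x^2 + 27*x - 27
which factors as (x - 3)^3. The eigenvalues (with algebraic multiplicities) are λ = 3 with multiplicity 3.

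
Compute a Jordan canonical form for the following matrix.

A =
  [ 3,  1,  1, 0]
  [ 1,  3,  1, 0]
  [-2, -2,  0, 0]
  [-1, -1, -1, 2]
J_2(2) ⊕ J_1(2) ⊕ J_1(2)

The characteristic polynomial is
  det(x·I − A) = x^4 - 8*x^3 + 24*x^2 - 32*x + 16 = (x - 2)^4

Eigenvalues and multiplicities (the geometric multiplicity of λ is n − rank(A − λI), which equals the number of Jordan blocks for λ):
  λ = 2: algebraic multiplicity = 4, geometric multiplicity = 3

Determining the block sizes for each eigenvalue:
  λ = 2: 3 blocks summing to 4 forces exactly one block of size 2 and the rest size 1 → block sizes [2, 1, 1]

Assembling the blocks gives a Jordan form
J =
  [2, 1, 0, 0]
  [0, 2, 0, 0]
  [0, 0, 2, 0]
  [0, 0, 0, 2]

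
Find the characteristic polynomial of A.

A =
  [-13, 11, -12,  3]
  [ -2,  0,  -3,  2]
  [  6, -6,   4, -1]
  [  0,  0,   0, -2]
x^4 + 11*x^3 + 42*x^2 + 68*x + 40

Expanding det(x·I − A) (e.g. by cofactor expansion or by noting that A is similar to its Jordan form J, which has the same characteristic polynomial as A) gives
  χ_A(x) = x^4 + 11*x^3 + 42*x^2 + 68*x + 40
which factors as (x + 2)^3*(x + 5). The eigenvalues (with algebraic multiplicities) are λ = -5 with multiplicity 1, λ = -2 with multiplicity 3.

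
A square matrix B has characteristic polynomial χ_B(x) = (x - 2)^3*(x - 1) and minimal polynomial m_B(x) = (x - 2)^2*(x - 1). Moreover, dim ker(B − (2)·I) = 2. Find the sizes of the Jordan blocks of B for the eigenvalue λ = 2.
Block sizes for λ = 2: [2, 1]

Step 1 — from the characteristic polynomial, algebraic multiplicity of λ = 2 is 3. From dim ker(B − (2)·I) = 2, there are exactly 2 Jordan blocks for λ = 2.
Step 2 — from the minimal polynomial, the factor (x − 2)^2 tells us the largest block for λ = 2 has size 2.
Step 3 — with total size 3, 2 blocks, and largest block 2, the block sizes (in nonincreasing order) are [2, 1].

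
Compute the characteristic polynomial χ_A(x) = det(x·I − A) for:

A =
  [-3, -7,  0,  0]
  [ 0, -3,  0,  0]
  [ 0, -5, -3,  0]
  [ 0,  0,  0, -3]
x^4 + 12*x^3 + 54*x^2 + 108*x + 81

Expanding det(x·I − A) (e.g. by cofactor expansion or by noting that A is similar to its Jordan form J, which has the same characteristic polynomial as A) gives
  χ_A(x) = x^4 + 12*x^3 + 54*x^2 + 108*x + 81
which factors as (x + 3)^4. The eigenvalues (with algebraic multiplicities) are λ = -3 with multiplicity 4.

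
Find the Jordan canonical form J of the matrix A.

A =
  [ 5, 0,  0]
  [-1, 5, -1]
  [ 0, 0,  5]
J_2(5) ⊕ J_1(5)

The characteristic polynomial is
  det(x·I − A) = x^3 - 15*x^2 + 75*x - 125 = (x - 5)^3

Eigenvalues and multiplicities (the geometric multiplicity of λ is n − rank(A − λI), which equals the number of Jordan blocks for λ):
  λ = 5: algebraic multiplicity = 3, geometric multiplicity = 2

Determining the block sizes for each eigenvalue:
  λ = 5: 2 blocks summing to 3 forces exactly one block of size 2 and the rest size 1 → block sizes [2, 1]

Assembling the blocks gives a Jordan form
J =
  [5, 1, 0]
  [0, 5, 0]
  [0, 0, 5]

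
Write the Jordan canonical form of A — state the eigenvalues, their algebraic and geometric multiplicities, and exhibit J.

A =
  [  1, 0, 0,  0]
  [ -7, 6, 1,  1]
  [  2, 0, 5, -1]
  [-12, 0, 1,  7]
J_1(1) ⊕ J_2(6) ⊕ J_1(6)

The characteristic polynomial is
  det(x·I − A) = x^4 - 19*x^3 + 126*x^2 - 324*x + 216 = (x - 6)^3*(x - 1)

Eigenvalues and multiplicities (the geometric multiplicity of λ is n − rank(A − λI), which equals the number of Jordan blocks for λ):
  λ = 1: algebraic multiplicity = 1, geometric multiplicity = 1
  λ = 6: algebraic multiplicity = 3, geometric multiplicity = 2

Determining the block sizes for each eigenvalue:
  λ = 1: one block (gm = 1), so the single block has size am = 1 → block sizes [1]
  λ = 6: 2 blocks summing to 3 forces exactly one block of size 2 and the rest size 1 → block sizes [2, 1]

Assembling the blocks gives a Jordan form
J =
  [1, 0, 0, 0]
  [0, 6, 1, 0]
  [0, 0, 6, 0]
  [0, 0, 0, 6]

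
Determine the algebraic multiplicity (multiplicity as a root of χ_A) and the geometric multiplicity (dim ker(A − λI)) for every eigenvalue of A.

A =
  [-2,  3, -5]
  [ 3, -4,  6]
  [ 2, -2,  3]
λ = -1: alg = 3, geom = 1

Step 1 — factor the characteristic polynomial to read off the algebraic multiplicities:
  χ_A(x) = (x + 1)^3

Step 2 — compute geometric multiplicities via the rank-nullity identity g(λ) = n − rank(A − λI):
  rank(A − (-1)·I) = 2, so dim ker(A − (-1)·I) = n − 2 = 1

Summary:
  λ = -1: algebraic multiplicity = 3, geometric multiplicity = 1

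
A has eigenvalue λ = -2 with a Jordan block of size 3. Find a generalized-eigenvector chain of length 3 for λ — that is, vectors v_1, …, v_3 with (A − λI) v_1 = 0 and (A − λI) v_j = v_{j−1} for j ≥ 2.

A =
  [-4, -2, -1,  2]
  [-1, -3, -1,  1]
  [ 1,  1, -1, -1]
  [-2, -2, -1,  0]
A Jordan chain for λ = -2 of length 3:
v_1 = (1, 0, 0, 1)ᵀ
v_2 = (-2, -1, 1, -2)ᵀ
v_3 = (1, 0, 0, 0)ᵀ

Let N = A − (-2)·I. We want v_3 with N^3 v_3 = 0 but N^2 v_3 ≠ 0; then v_{j-1} := N · v_j for j = 3, …, 2.

Pick v_3 = (1, 0, 0, 0)ᵀ.
Then v_2 = N · v_3 = (-2, -1, 1, -2)ᵀ.
Then v_1 = N · v_2 = (1, 0, 0, 1)ᵀ.

Sanity check: (A − (-2)·I) v_1 = (0, 0, 0, 0)ᵀ = 0. ✓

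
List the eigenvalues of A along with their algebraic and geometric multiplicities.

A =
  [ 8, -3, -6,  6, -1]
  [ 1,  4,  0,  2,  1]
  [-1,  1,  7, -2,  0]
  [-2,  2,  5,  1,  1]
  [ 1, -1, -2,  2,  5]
λ = 5: alg = 5, geom = 2

Step 1 — factor the characteristic polynomial to read off the algebraic multiplicities:
  χ_A(x) = (x - 5)^5

Step 2 — compute geometric multiplicities via the rank-nullity identity g(λ) = n − rank(A − λI):
  rank(A − (5)·I) = 3, so dim ker(A − (5)·I) = n − 3 = 2

Summary:
  λ = 5: algebraic multiplicity = 5, geometric multiplicity = 2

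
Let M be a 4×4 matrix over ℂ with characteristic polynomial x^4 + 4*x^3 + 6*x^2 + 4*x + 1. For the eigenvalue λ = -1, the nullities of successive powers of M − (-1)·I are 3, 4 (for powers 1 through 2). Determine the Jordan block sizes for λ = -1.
Block sizes for λ = -1: [2, 1, 1]

From the dimensions of kernels of powers, the number of Jordan blocks of size at least j is d_j − d_{j−1} where d_j = dim ker(N^j) (with d_0 = 0). Computing the differences gives [3, 1].
The number of blocks of size exactly k is (#blocks of size ≥ k) − (#blocks of size ≥ k + 1), so the partition is: 2 block(s) of size 1, 1 block(s) of size 2.
In nonincreasing order the block sizes are [2, 1, 1].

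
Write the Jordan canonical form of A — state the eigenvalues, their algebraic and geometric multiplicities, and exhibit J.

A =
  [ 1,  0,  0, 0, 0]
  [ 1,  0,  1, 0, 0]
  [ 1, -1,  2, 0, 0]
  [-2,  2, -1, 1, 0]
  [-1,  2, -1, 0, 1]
J_3(1) ⊕ J_2(1)

The characteristic polynomial is
  det(x·I − A) = x^5 - 5*x^4 + 10*x^3 - 10*x^2 + 5*x - 1 = (x - 1)^5

Eigenvalues and multiplicities (the geometric multiplicity of λ is n − rank(A − λI), which equals the number of Jordan blocks for λ):
  λ = 1: algebraic multiplicity = 5, geometric multiplicity = 2

Determining the block sizes for each eigenvalue:
  λ = 1: with am = 5 and gm = 2, the partition is not yet determined (e.g. several partitions of 5 into 2 parts exist). Let N = A − (1)·I. Computing rank(N^1) = 3, rank(N^2) = 1, rank(N^3) = 0; the number of blocks of size ≥ j is rank(N^{j−1}) − rank(N^j), giving [2, 2, 1]. So we have 1 block(s) of size 3, 1 block(s) of size 2 → block sizes [3, 2]

Assembling the blocks gives a Jordan form
J =
  [1, 1, 0, 0, 0]
  [0, 1, 1, 0, 0]
  [0, 0, 1, 0, 0]
  [0, 0, 0, 1, 1]
  [0, 0, 0, 0, 1]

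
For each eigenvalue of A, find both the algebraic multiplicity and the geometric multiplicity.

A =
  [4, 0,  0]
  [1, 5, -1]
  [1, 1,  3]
λ = 4: alg = 3, geom = 2

Step 1 — factor the characteristic polynomial to read off the algebraic multiplicities:
  χ_A(x) = (x - 4)^3

Step 2 — compute geometric multiplicities via the rank-nullity identity g(λ) = n − rank(A − λI):
  rank(A − (4)·I) = 1, so dim ker(A − (4)·I) = n − 1 = 2

Summary:
  λ = 4: algebraic multiplicity = 3, geometric multiplicity = 2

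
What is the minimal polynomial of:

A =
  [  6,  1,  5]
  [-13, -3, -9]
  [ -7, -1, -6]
x^3 + 3*x^2 + 3*x + 1

The characteristic polynomial is χ_A(x) = (x + 1)^3, so the eigenvalues are known. The minimal polynomial is
  m_A(x) = Π_λ (x − λ)^{k_λ}
where k_λ is the size of the *largest* Jordan block for λ (equivalently, the smallest k with (A − λI)^k v = 0 for every generalised eigenvector v of λ).

  λ = -1: largest Jordan block has size 3, contributing (x + 1)^3

So m_A(x) = (x + 1)^3 = x^3 + 3*x^2 + 3*x + 1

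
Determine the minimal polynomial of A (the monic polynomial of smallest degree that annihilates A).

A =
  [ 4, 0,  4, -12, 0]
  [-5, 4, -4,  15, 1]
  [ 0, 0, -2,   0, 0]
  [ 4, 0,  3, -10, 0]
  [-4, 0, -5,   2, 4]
x^5 - 28*x^3 - 16*x^2 + 192*x + 256

The characteristic polynomial is χ_A(x) = (x - 4)^2*(x + 2)^2*(x + 4), so the eigenvalues are known. The minimal polynomial is
  m_A(x) = Π_λ (x − λ)^{k_λ}
where k_λ is the size of the *largest* Jordan block for λ (equivalently, the smallest k with (A − λI)^k v = 0 for every generalised eigenvector v of λ).

  λ = -4: largest Jordan block has size 1, contributing (x + 4)
  λ = -2: largest Jordan block has size 2, contributing (x + 2)^2
  λ = 4: largest Jordan block has size 2, contributing (x − 4)^2

So m_A(x) = (x - 4)^2*(x + 2)^2*(x + 4) = x^5 - 28*x^3 - 16*x^2 + 192*x + 256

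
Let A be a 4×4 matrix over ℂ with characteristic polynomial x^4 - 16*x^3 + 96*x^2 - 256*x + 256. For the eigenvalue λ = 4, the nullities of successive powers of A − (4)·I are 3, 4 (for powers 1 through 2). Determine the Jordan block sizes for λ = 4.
Block sizes for λ = 4: [2, 1, 1]

From the dimensions of kernels of powers, the number of Jordan blocks of size at least j is d_j − d_{j−1} where d_j = dim ker(N^j) (with d_0 = 0). Computing the differences gives [3, 1].
The number of blocks of size exactly k is (#blocks of size ≥ k) − (#blocks of size ≥ k + 1), so the partition is: 2 block(s) of size 1, 1 block(s) of size 2.
In nonincreasing order the block sizes are [2, 1, 1].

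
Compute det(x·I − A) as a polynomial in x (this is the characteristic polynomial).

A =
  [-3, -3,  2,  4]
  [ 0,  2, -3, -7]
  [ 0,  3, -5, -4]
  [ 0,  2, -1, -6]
x^4 + 12*x^3 + 54*x^2 + 108*x + 81

Expanding det(x·I − A) (e.g. by cofactor expansion or by noting that A is similar to its Jordan form J, which has the same characteristic polynomial as A) gives
  χ_A(x) = x^4 + 12*x^3 + 54*x^2 + 108*x + 81
which factors as (x + 3)^4. The eigenvalues (with algebraic multiplicities) are λ = -3 with multiplicity 4.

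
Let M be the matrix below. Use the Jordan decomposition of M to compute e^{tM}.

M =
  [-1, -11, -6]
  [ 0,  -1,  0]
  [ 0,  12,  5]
e^{tM} =
  [exp(-t), t*exp(-t) - 2*exp(5*t) + 2*exp(-t), -exp(5*t) + exp(-t)]
  [0, exp(-t), 0]
  [0, 2*exp(5*t) - 2*exp(-t), exp(5*t)]

Strategy: write M = P · J · P⁻¹ where J is a Jordan canonical form, so e^{tM} = P · e^{tJ} · P⁻¹, and e^{tJ} can be computed block-by-block.

M has Jordan form
J =
  [-1,  1, 0]
  [ 0, -1, 0]
  [ 0,  0, 5]
(up to reordering of blocks).

Per-block formulas:
  For a 1×1 block at λ = 5: exp(t · [5]) = [e^(5t)].
  For a 2×2 Jordan block J_2(-1): exp(t · J_2(-1)) = e^(-1t)·(I + t·N), where N is the 2×2 nilpotent shift.

After assembling e^{tJ} and conjugating by P, we get:

e^{tM} =
  [exp(-t), t*exp(-t) - 2*exp(5*t) + 2*exp(-t), -exp(5*t) + exp(-t)]
  [0, exp(-t), 0]
  [0, 2*exp(5*t) - 2*exp(-t), exp(5*t)]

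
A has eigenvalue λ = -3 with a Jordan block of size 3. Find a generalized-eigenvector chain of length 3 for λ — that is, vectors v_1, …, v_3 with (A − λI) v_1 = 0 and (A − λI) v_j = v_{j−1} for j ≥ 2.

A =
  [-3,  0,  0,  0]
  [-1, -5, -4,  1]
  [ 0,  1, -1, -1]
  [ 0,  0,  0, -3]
A Jordan chain for λ = -3 of length 3:
v_1 = (0, 2, -1, 0)ᵀ
v_2 = (0, -1, 0, 0)ᵀ
v_3 = (1, 0, 0, 0)ᵀ

Let N = A − (-3)·I. We want v_3 with N^3 v_3 = 0 but N^2 v_3 ≠ 0; then v_{j-1} := N · v_j for j = 3, …, 2.

Pick v_3 = (1, 0, 0, 0)ᵀ.
Then v_2 = N · v_3 = (0, -1, 0, 0)ᵀ.
Then v_1 = N · v_2 = (0, 2, -1, 0)ᵀ.

Sanity check: (A − (-3)·I) v_1 = (0, 0, 0, 0)ᵀ = 0. ✓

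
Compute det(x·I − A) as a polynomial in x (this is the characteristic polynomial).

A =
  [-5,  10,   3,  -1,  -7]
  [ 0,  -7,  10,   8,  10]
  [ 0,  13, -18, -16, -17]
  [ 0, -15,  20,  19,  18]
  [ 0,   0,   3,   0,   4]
x^5 + 7*x^4 - 2*x^3 - 46*x^2 + 65*x - 25

Expanding det(x·I − A) (e.g. by cofactor expansion or by noting that A is similar to its Jordan form J, which has the same characteristic polynomial as A) gives
  χ_A(x) = x^5 + 7*x^4 - 2*x^3 - 46*x^2 + 65*x - 25
which factors as (x - 1)^3*(x + 5)^2. The eigenvalues (with algebraic multiplicities) are λ = -5 with multiplicity 2, λ = 1 with multiplicity 3.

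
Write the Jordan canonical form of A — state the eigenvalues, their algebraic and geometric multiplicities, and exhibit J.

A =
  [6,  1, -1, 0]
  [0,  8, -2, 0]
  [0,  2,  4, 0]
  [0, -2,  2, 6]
J_2(6) ⊕ J_1(6) ⊕ J_1(6)

The characteristic polynomial is
  det(x·I − A) = x^4 - 24*x^3 + 216*x^2 - 864*x + 1296 = (x - 6)^4

Eigenvalues and multiplicities (the geometric multiplicity of λ is n − rank(A − λI), which equals the number of Jordan blocks for λ):
  λ = 6: algebraic multiplicity = 4, geometric multiplicity = 3

Determining the block sizes for each eigenvalue:
  λ = 6: 3 blocks summing to 4 forces exactly one block of size 2 and the rest size 1 → block sizes [2, 1, 1]

Assembling the blocks gives a Jordan form
J =
  [6, 1, 0, 0]
  [0, 6, 0, 0]
  [0, 0, 6, 0]
  [0, 0, 0, 6]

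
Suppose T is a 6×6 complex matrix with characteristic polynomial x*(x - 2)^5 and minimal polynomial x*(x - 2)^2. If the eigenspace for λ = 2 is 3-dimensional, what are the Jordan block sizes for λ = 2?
Block sizes for λ = 2: [2, 2, 1]

Step 1 — from the characteristic polynomial, algebraic multiplicity of λ = 2 is 5. From dim ker(T − (2)·I) = 3, there are exactly 3 Jordan blocks for λ = 2.
Step 2 — from the minimal polynomial, the factor (x − 2)^2 tells us the largest block for λ = 2 has size 2.
Step 3 — with total size 5, 3 blocks, and largest block 2, the block sizes (in nonincreasing order) are [2, 2, 1].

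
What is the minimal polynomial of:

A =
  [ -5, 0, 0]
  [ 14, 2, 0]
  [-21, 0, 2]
x^2 + 3*x - 10

The characteristic polynomial is χ_A(x) = (x - 2)^2*(x + 5), so the eigenvalues are known. The minimal polynomial is
  m_A(x) = Π_λ (x − λ)^{k_λ}
where k_λ is the size of the *largest* Jordan block for λ (equivalently, the smallest k with (A − λI)^k v = 0 for every generalised eigenvector v of λ).

  λ = -5: largest Jordan block has size 1, contributing (x + 5)
  λ = 2: largest Jordan block has size 1, contributing (x − 2)

So m_A(x) = (x - 2)*(x + 5) = x^2 + 3*x - 10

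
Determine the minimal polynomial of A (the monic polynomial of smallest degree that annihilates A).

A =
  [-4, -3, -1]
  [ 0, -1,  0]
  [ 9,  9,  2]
x^2 + 2*x + 1

The characteristic polynomial is χ_A(x) = (x + 1)^3, so the eigenvalues are known. The minimal polynomial is
  m_A(x) = Π_λ (x − λ)^{k_λ}
where k_λ is the size of the *largest* Jordan block for λ (equivalently, the smallest k with (A − λI)^k v = 0 for every generalised eigenvector v of λ).

  λ = -1: largest Jordan block has size 2, contributing (x + 1)^2

So m_A(x) = (x + 1)^2 = x^2 + 2*x + 1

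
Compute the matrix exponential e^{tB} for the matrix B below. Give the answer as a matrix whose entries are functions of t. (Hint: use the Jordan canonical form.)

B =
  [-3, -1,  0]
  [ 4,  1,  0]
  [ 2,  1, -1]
e^{tB} =
  [-2*t*exp(-t) + exp(-t), -t*exp(-t), 0]
  [4*t*exp(-t), 2*t*exp(-t) + exp(-t), 0]
  [2*t*exp(-t), t*exp(-t), exp(-t)]

Strategy: write B = P · J · P⁻¹ where J is a Jordan canonical form, so e^{tB} = P · e^{tJ} · P⁻¹, and e^{tJ} can be computed block-by-block.

B has Jordan form
J =
  [-1,  1,  0]
  [ 0, -1,  0]
  [ 0,  0, -1]
(up to reordering of blocks).

Per-block formulas:
  For a 2×2 Jordan block J_2(-1): exp(t · J_2(-1)) = e^(-1t)·(I + t·N), where N is the 2×2 nilpotent shift.
  For a 1×1 block at λ = -1: exp(t · [-1]) = [e^(-1t)].

After assembling e^{tJ} and conjugating by P, we get:

e^{tB} =
  [-2*t*exp(-t) + exp(-t), -t*exp(-t), 0]
  [4*t*exp(-t), 2*t*exp(-t) + exp(-t), 0]
  [2*t*exp(-t), t*exp(-t), exp(-t)]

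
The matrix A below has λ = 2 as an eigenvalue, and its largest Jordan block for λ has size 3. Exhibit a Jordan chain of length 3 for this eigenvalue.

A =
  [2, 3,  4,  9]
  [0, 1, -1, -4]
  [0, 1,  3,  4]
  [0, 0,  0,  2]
A Jordan chain for λ = 2 of length 3:
v_1 = (1, 0, 0, 0)ᵀ
v_2 = (3, -1, 1, 0)ᵀ
v_3 = (0, 1, 0, 0)ᵀ

Let N = A − (2)·I. We want v_3 with N^3 v_3 = 0 but N^2 v_3 ≠ 0; then v_{j-1} := N · v_j for j = 3, …, 2.

Pick v_3 = (0, 1, 0, 0)ᵀ.
Then v_2 = N · v_3 = (3, -1, 1, 0)ᵀ.
Then v_1 = N · v_2 = (1, 0, 0, 0)ᵀ.

Sanity check: (A − (2)·I) v_1 = (0, 0, 0, 0)ᵀ = 0. ✓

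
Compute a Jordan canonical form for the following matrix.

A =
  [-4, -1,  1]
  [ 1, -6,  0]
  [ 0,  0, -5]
J_3(-5)

The characteristic polynomial is
  det(x·I − A) = x^3 + 15*x^2 + 75*x + 125 = (x + 5)^3

Eigenvalues and multiplicities (the geometric multiplicity of λ is n − rank(A − λI), which equals the number of Jordan blocks for λ):
  λ = -5: algebraic multiplicity = 3, geometric multiplicity = 1

Determining the block sizes for each eigenvalue:
  λ = -5: one block (gm = 1), so the single block has size am = 3 → block sizes [3]

Assembling the blocks gives a Jordan form
J =
  [-5,  1,  0]
  [ 0, -5,  1]
  [ 0,  0, -5]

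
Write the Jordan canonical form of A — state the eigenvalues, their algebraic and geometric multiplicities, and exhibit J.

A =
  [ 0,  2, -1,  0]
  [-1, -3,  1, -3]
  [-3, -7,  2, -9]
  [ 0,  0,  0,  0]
J_1(-1) ⊕ J_2(0) ⊕ J_1(0)

The characteristic polynomial is
  det(x·I − A) = x^4 + x^3 = x^3*(x + 1)

Eigenvalues and multiplicities (the geometric multiplicity of λ is n − rank(A − λI), which equals the number of Jordan blocks for λ):
  λ = -1: algebraic multiplicity = 1, geometric multiplicity = 1
  λ = 0: algebraic multiplicity = 3, geometric multiplicity = 2

Determining the block sizes for each eigenvalue:
  λ = -1: one block (gm = 1), so the single block has size am = 1 → block sizes [1]
  λ = 0: 2 blocks summing to 3 forces exactly one block of size 2 and the rest size 1 → block sizes [2, 1]

Assembling the blocks gives a Jordan form
J =
  [-1, 0, 0, 0]
  [ 0, 0, 1, 0]
  [ 0, 0, 0, 0]
  [ 0, 0, 0, 0]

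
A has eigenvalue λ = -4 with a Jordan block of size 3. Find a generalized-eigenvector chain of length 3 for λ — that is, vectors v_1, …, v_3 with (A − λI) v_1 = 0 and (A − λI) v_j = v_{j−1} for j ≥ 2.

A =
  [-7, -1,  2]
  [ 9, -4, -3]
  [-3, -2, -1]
A Jordan chain for λ = -4 of length 3:
v_1 = (-6, -18, -18)ᵀ
v_2 = (-3, 9, -3)ᵀ
v_3 = (1, 0, 0)ᵀ

Let N = A − (-4)·I. We want v_3 with N^3 v_3 = 0 but N^2 v_3 ≠ 0; then v_{j-1} := N · v_j for j = 3, …, 2.

Pick v_3 = (1, 0, 0)ᵀ.
Then v_2 = N · v_3 = (-3, 9, -3)ᵀ.
Then v_1 = N · v_2 = (-6, -18, -18)ᵀ.

Sanity check: (A − (-4)·I) v_1 = (0, 0, 0)ᵀ = 0. ✓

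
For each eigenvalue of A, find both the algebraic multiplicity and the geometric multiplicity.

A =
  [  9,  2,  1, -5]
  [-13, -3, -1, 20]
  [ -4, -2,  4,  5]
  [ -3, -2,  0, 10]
λ = 5: alg = 4, geom = 2

Step 1 — factor the characteristic polynomial to read off the algebraic multiplicities:
  χ_A(x) = (x - 5)^4

Step 2 — compute geometric multiplicities via the rank-nullity identity g(λ) = n − rank(A − λI):
  rank(A − (5)·I) = 2, so dim ker(A − (5)·I) = n − 2 = 2

Summary:
  λ = 5: algebraic multiplicity = 4, geometric multiplicity = 2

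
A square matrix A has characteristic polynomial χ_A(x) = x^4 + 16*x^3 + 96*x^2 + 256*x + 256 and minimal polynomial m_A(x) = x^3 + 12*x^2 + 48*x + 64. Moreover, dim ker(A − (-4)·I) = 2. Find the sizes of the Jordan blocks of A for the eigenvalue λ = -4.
Block sizes for λ = -4: [3, 1]

Step 1 — from the characteristic polynomial, algebraic multiplicity of λ = -4 is 4. From dim ker(A − (-4)·I) = 2, there are exactly 2 Jordan blocks for λ = -4.
Step 2 — from the minimal polynomial, the factor (x + 4)^3 tells us the largest block for λ = -4 has size 3.
Step 3 — with total size 4, 2 blocks, and largest block 3, the block sizes (in nonincreasing order) are [3, 1].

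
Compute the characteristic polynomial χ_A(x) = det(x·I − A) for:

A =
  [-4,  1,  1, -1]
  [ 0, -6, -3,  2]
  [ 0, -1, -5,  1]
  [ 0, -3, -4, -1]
x^4 + 16*x^3 + 96*x^2 + 256*x + 256

Expanding det(x·I − A) (e.g. by cofactor expansion or by noting that A is similar to its Jordan form J, which has the same characteristic polynomial as A) gives
  χ_A(x) = x^4 + 16*x^3 + 96*x^2 + 256*x + 256
which factors as (x + 4)^4. The eigenvalues (with algebraic multiplicities) are λ = -4 with multiplicity 4.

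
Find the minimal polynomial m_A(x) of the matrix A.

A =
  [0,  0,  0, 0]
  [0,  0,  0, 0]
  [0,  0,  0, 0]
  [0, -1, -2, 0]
x^2

The characteristic polynomial is χ_A(x) = x^4, so the eigenvalues are known. The minimal polynomial is
  m_A(x) = Π_λ (x − λ)^{k_λ}
where k_λ is the size of the *largest* Jordan block for λ (equivalently, the smallest k with (A − λI)^k v = 0 for every generalised eigenvector v of λ).

  λ = 0: largest Jordan block has size 2, contributing (x − 0)^2

So m_A(x) = x^2 = x^2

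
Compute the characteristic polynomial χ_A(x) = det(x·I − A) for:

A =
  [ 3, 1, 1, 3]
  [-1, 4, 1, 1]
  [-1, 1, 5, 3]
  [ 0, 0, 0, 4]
x^4 - 16*x^3 + 96*x^2 - 256*x + 256

Expanding det(x·I − A) (e.g. by cofactor expansion or by noting that A is similar to its Jordan form J, which has the same characteristic polynomial as A) gives
  χ_A(x) = x^4 - 16*x^3 + 96*x^2 - 256*x + 256
which factors as (x - 4)^4. The eigenvalues (with algebraic multiplicities) are λ = 4 with multiplicity 4.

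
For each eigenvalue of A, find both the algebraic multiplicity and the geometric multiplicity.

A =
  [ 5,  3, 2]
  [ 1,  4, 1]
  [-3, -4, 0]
λ = 3: alg = 3, geom = 1

Step 1 — factor the characteristic polynomial to read off the algebraic multiplicities:
  χ_A(x) = (x - 3)^3

Step 2 — compute geometric multiplicities via the rank-nullity identity g(λ) = n − rank(A − λI):
  rank(A − (3)·I) = 2, so dim ker(A − (3)·I) = n − 2 = 1

Summary:
  λ = 3: algebraic multiplicity = 3, geometric multiplicity = 1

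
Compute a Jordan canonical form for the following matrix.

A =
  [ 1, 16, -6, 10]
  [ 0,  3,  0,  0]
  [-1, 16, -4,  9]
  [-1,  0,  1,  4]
J_1(-5) ⊕ J_2(3) ⊕ J_1(3)

The characteristic polynomial is
  det(x·I − A) = x^4 - 4*x^3 - 18*x^2 + 108*x - 135 = (x - 3)^3*(x + 5)

Eigenvalues and multiplicities (the geometric multiplicity of λ is n − rank(A − λI), which equals the number of Jordan blocks for λ):
  λ = -5: algebraic multiplicity = 1, geometric multiplicity = 1
  λ = 3: algebraic multiplicity = 3, geometric multiplicity = 2

Determining the block sizes for each eigenvalue:
  λ = -5: one block (gm = 1), so the single block has size am = 1 → block sizes [1]
  λ = 3: 2 blocks summing to 3 forces exactly one block of size 2 and the rest size 1 → block sizes [2, 1]

Assembling the blocks gives a Jordan form
J =
  [-5, 0, 0, 0]
  [ 0, 3, 1, 0]
  [ 0, 0, 3, 0]
  [ 0, 0, 0, 3]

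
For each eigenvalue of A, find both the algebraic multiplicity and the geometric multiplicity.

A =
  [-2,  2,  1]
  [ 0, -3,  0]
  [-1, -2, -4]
λ = -3: alg = 3, geom = 2

Step 1 — factor the characteristic polynomial to read off the algebraic multiplicities:
  χ_A(x) = (x + 3)^3

Step 2 — compute geometric multiplicities via the rank-nullity identity g(λ) = n − rank(A − λI):
  rank(A − (-3)·I) = 1, so dim ker(A − (-3)·I) = n − 1 = 2

Summary:
  λ = -3: algebraic multiplicity = 3, geometric multiplicity = 2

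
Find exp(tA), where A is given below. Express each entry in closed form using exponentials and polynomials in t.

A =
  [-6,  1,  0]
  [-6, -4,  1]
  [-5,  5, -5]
e^{tA} =
  [-5*t^2*exp(-5*t)/2 - t*exp(-5*t) + exp(-5*t), t*exp(-5*t), t^2*exp(-5*t)/2]
  [-5*t^2*exp(-5*t)/2 - 6*t*exp(-5*t), t*exp(-5*t) + exp(-5*t), t^2*exp(-5*t)/2 + t*exp(-5*t)]
  [-25*t^2*exp(-5*t)/2 - 5*t*exp(-5*t), 5*t*exp(-5*t), 5*t^2*exp(-5*t)/2 + exp(-5*t)]

Strategy: write A = P · J · P⁻¹ where J is a Jordan canonical form, so e^{tA} = P · e^{tJ} · P⁻¹, and e^{tJ} can be computed block-by-block.

A has Jordan form
J =
  [-5,  1,  0]
  [ 0, -5,  1]
  [ 0,  0, -5]
(up to reordering of blocks).

Per-block formulas:
  For a 3×3 Jordan block J_3(-5): exp(t · J_3(-5)) = e^(-5t)·(I + t·N + (t^2/2)·N^2), where N is the 3×3 nilpotent shift.

After assembling e^{tJ} and conjugating by P, we get:

e^{tA} =
  [-5*t^2*exp(-5*t)/2 - t*exp(-5*t) + exp(-5*t), t*exp(-5*t), t^2*exp(-5*t)/2]
  [-5*t^2*exp(-5*t)/2 - 6*t*exp(-5*t), t*exp(-5*t) + exp(-5*t), t^2*exp(-5*t)/2 + t*exp(-5*t)]
  [-25*t^2*exp(-5*t)/2 - 5*t*exp(-5*t), 5*t*exp(-5*t), 5*t^2*exp(-5*t)/2 + exp(-5*t)]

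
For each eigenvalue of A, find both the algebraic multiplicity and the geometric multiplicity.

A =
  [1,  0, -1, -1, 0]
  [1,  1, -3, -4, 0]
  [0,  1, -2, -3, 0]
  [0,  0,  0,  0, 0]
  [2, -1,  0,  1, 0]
λ = 0: alg = 5, geom = 3

Step 1 — factor the characteristic polynomial to read off the algebraic multiplicities:
  χ_A(x) = x^5

Step 2 — compute geometric multiplicities via the rank-nullity identity g(λ) = n − rank(A − λI):
  rank(A − (0)·I) = 2, so dim ker(A − (0)·I) = n − 2 = 3

Summary:
  λ = 0: algebraic multiplicity = 5, geometric multiplicity = 3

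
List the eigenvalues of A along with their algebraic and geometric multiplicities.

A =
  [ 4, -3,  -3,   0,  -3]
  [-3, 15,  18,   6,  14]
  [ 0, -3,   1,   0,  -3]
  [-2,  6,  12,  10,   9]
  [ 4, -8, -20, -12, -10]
λ = 4: alg = 5, geom = 2

Step 1 — factor the characteristic polynomial to read off the algebraic multiplicities:
  χ_A(x) = (x - 4)^5

Step 2 — compute geometric multiplicities via the rank-nullity identity g(λ) = n − rank(A − λI):
  rank(A − (4)·I) = 3, so dim ker(A − (4)·I) = n − 3 = 2

Summary:
  λ = 4: algebraic multiplicity = 5, geometric multiplicity = 2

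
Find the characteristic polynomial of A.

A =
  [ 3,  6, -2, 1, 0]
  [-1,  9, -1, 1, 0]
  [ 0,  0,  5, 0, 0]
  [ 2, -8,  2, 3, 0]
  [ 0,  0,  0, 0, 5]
x^5 - 25*x^4 + 250*x^3 - 1250*x^2 + 3125*x - 3125

Expanding det(x·I − A) (e.g. by cofactor expansion or by noting that A is similar to its Jordan form J, which has the same characteristic polynomial as A) gives
  χ_A(x) = x^5 - 25*x^4 + 250*x^3 - 1250*x^2 + 3125*x - 3125
which factors as (x - 5)^5. The eigenvalues (with algebraic multiplicities) are λ = 5 with multiplicity 5.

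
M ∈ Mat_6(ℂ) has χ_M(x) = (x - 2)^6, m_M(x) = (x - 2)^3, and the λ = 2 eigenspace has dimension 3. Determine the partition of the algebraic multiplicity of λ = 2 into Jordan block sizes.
Block sizes for λ = 2: [3, 2, 1]

Step 1 — from the characteristic polynomial, algebraic multiplicity of λ = 2 is 6. From dim ker(M − (2)·I) = 3, there are exactly 3 Jordan blocks for λ = 2.
Step 2 — from the minimal polynomial, the factor (x − 2)^3 tells us the largest block for λ = 2 has size 3.
Step 3 — with total size 6, 3 blocks, and largest block 3, the block sizes (in nonincreasing order) are [3, 2, 1].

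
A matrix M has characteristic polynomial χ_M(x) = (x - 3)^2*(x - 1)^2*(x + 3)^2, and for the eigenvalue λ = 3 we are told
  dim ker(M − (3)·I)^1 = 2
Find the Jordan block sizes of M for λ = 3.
Block sizes for λ = 3: [1, 1]

From the dimensions of kernels of powers, the number of Jordan blocks of size at least j is d_j − d_{j−1} where d_j = dim ker(N^j) (with d_0 = 0). Computing the differences gives [2].
The number of blocks of size exactly k is (#blocks of size ≥ k) − (#blocks of size ≥ k + 1), so the partition is: 2 block(s) of size 1.
In nonincreasing order the block sizes are [1, 1].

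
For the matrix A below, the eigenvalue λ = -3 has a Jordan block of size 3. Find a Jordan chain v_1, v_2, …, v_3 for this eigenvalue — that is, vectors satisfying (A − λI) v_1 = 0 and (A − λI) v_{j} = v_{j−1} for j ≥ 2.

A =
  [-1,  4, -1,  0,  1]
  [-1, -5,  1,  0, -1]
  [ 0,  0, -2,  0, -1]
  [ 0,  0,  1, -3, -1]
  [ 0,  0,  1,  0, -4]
A Jordan chain for λ = -3 of length 3:
v_1 = (2, -1, 0, 0, 0)ᵀ
v_2 = (-1, 1, 1, 1, 1)ᵀ
v_3 = (0, 0, 1, 0, 0)ᵀ

Let N = A − (-3)·I. We want v_3 with N^3 v_3 = 0 but N^2 v_3 ≠ 0; then v_{j-1} := N · v_j for j = 3, …, 2.

Pick v_3 = (0, 0, 1, 0, 0)ᵀ.
Then v_2 = N · v_3 = (-1, 1, 1, 1, 1)ᵀ.
Then v_1 = N · v_2 = (2, -1, 0, 0, 0)ᵀ.

Sanity check: (A − (-3)·I) v_1 = (0, 0, 0, 0, 0)ᵀ = 0. ✓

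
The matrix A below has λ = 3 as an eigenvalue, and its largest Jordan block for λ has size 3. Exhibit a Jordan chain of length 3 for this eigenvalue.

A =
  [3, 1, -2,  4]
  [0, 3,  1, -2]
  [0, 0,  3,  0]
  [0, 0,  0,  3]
A Jordan chain for λ = 3 of length 3:
v_1 = (1, 0, 0, 0)ᵀ
v_2 = (-2, 1, 0, 0)ᵀ
v_3 = (0, 0, 1, 0)ᵀ

Let N = A − (3)·I. We want v_3 with N^3 v_3 = 0 but N^2 v_3 ≠ 0; then v_{j-1} := N · v_j for j = 3, …, 2.

Pick v_3 = (0, 0, 1, 0)ᵀ.
Then v_2 = N · v_3 = (-2, 1, 0, 0)ᵀ.
Then v_1 = N · v_2 = (1, 0, 0, 0)ᵀ.

Sanity check: (A − (3)·I) v_1 = (0, 0, 0, 0)ᵀ = 0. ✓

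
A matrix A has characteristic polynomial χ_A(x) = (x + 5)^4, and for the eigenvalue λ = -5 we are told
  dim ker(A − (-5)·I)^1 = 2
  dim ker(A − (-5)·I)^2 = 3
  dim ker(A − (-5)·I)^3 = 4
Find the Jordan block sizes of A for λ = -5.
Block sizes for λ = -5: [3, 1]

From the dimensions of kernels of powers, the number of Jordan blocks of size at least j is d_j − d_{j−1} where d_j = dim ker(N^j) (with d_0 = 0). Computing the differences gives [2, 1, 1].
The number of blocks of size exactly k is (#blocks of size ≥ k) − (#blocks of size ≥ k + 1), so the partition is: 1 block(s) of size 1, 1 block(s) of size 3.
In nonincreasing order the block sizes are [3, 1].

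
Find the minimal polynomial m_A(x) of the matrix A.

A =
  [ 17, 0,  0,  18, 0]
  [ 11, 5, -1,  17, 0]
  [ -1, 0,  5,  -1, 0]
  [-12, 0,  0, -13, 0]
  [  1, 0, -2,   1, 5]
x^4 - 14*x^3 + 60*x^2 - 50*x - 125

The characteristic polynomial is χ_A(x) = (x - 5)^4*(x + 1), so the eigenvalues are known. The minimal polynomial is
  m_A(x) = Π_λ (x − λ)^{k_λ}
where k_λ is the size of the *largest* Jordan block for λ (equivalently, the smallest k with (A − λI)^k v = 0 for every generalised eigenvector v of λ).

  λ = -1: largest Jordan block has size 1, contributing (x + 1)
  λ = 5: largest Jordan block has size 3, contributing (x − 5)^3

So m_A(x) = (x - 5)^3*(x + 1) = x^4 - 14*x^3 + 60*x^2 - 50*x - 125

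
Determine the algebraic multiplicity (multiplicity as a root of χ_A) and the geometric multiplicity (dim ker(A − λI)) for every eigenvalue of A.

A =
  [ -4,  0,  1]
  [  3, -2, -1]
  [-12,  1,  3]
λ = -1: alg = 3, geom = 1

Step 1 — factor the characteristic polynomial to read off the algebraic multiplicities:
  χ_A(x) = (x + 1)^3

Step 2 — compute geometric multiplicities via the rank-nullity identity g(λ) = n − rank(A − λI):
  rank(A − (-1)·I) = 2, so dim ker(A − (-1)·I) = n − 2 = 1

Summary:
  λ = -1: algebraic multiplicity = 3, geometric multiplicity = 1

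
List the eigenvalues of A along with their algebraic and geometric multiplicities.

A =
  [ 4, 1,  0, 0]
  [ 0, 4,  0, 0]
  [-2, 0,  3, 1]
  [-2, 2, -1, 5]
λ = 4: alg = 4, geom = 2

Step 1 — factor the characteristic polynomial to read off the algebraic multiplicities:
  χ_A(x) = (x - 4)^4

Step 2 — compute geometric multiplicities via the rank-nullity identity g(λ) = n − rank(A − λI):
  rank(A − (4)·I) = 2, so dim ker(A − (4)·I) = n − 2 = 2

Summary:
  λ = 4: algebraic multiplicity = 4, geometric multiplicity = 2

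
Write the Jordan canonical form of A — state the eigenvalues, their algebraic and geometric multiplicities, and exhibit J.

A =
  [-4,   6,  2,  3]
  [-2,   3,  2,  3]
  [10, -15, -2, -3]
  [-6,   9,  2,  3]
J_3(0) ⊕ J_1(0)

The characteristic polynomial is
  det(x·I − A) = x^4

Eigenvalues and multiplicities (the geometric multiplicity of λ is n − rank(A − λI), which equals the number of Jordan blocks for λ):
  λ = 0: algebraic multiplicity = 4, geometric multiplicity = 2

Determining the block sizes for each eigenvalue:
  λ = 0: with am = 4 and gm = 2, the partition is not yet determined (e.g. several partitions of 4 into 2 parts exist). Let N = A − (0)·I. Computing rank(N^1) = 2, rank(N^2) = 1, rank(N^3) = 0; the number of blocks of size ≥ j is rank(N^{j−1}) − rank(N^j), giving [2, 1, 1]. So we have 1 block(s) of size 3, 1 block(s) of size 1 → block sizes [3, 1]

Assembling the blocks gives a Jordan form
J =
  [0, 1, 0, 0]
  [0, 0, 1, 0]
  [0, 0, 0, 0]
  [0, 0, 0, 0]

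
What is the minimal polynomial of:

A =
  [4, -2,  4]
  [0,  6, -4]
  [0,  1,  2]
x^2 - 8*x + 16

The characteristic polynomial is χ_A(x) = (x - 4)^3, so the eigenvalues are known. The minimal polynomial is
  m_A(x) = Π_λ (x − λ)^{k_λ}
where k_λ is the size of the *largest* Jordan block for λ (equivalently, the smallest k with (A − λI)^k v = 0 for every generalised eigenvector v of λ).

  λ = 4: largest Jordan block has size 2, contributing (x − 4)^2

So m_A(x) = (x - 4)^2 = x^2 - 8*x + 16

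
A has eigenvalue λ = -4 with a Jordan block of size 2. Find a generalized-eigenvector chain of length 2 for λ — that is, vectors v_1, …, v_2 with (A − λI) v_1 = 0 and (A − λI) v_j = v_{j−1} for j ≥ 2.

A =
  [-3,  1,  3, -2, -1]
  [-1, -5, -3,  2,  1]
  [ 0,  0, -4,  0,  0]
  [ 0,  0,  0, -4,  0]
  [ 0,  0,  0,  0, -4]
A Jordan chain for λ = -4 of length 2:
v_1 = (1, -1, 0, 0, 0)ᵀ
v_2 = (1, 0, 0, 0, 0)ᵀ

Let N = A − (-4)·I. We want v_2 with N^2 v_2 = 0 but N^1 v_2 ≠ 0; then v_{j-1} := N · v_j for j = 2, …, 2.

Pick v_2 = (1, 0, 0, 0, 0)ᵀ.
Then v_1 = N · v_2 = (1, -1, 0, 0, 0)ᵀ.

Sanity check: (A − (-4)·I) v_1 = (0, 0, 0, 0, 0)ᵀ = 0. ✓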